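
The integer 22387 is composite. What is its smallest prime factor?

61

22387 is odd.
Digit sum 22, not divisible by 3.
Ends in 7: not divisible by 5.
7: 22387 = 7·3198 + 1
11: 22387 = 11·2035 + 2
13: 22387 = 13·1722 + 1
17: 22387 = 17·1316 + 15
19: 22387 = 19·1178 + 5
23: 22387 = 23·973 + 8
29: 22387 = 29·771 + 28
31: 22387 = 31·722 + 5
37: 22387 = 37·605 + 2
41: 22387 = 41·546 + 1
43: 22387 = 43·520 + 27
47: 22387 = 47·476 + 15
53: 22387 = 53·422 + 21
59: 22387 = 59·379 + 26
61: 22387 = 61·367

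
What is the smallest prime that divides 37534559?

79

37534559 is odd.
Digit sum 41, not divisible by 3.
Ends in 9: not divisible by 5.
7: 37534559 = 7·5362079 + 6
11: 37534559 = 11·3412232 + 7
13: 37534559 = 13·2887273 + 10
17: 37534559 = 17·2207915 + 4
19: 37534559 = 19·1975503 + 2
23: 37534559 = 23·1631937 + 8
29: 37534559 = 29·1294295 + 4
31: 37534559 = 31·1210792 + 7
37: 37534559 = 37·1014447 + 20
41: 37534559 = 41·915477 + 2
43: 37534559 = 43·872896 + 31
47: 37534559 = 47·798607 + 30
53: 37534559 = 53·708199 + 12
59: 37534559 = 59·636178 + 57
61: 37534559 = 61·615320 + 39
67: 37534559 = 67·560217 + 20
71: 37534559 = 71·528655 + 54
73: 37534559 = 73·514172 + 3
79: 37534559 = 79·475121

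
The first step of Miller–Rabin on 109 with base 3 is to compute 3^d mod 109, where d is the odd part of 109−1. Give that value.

1

109 − 1 = 108 = 2^2 · 27, so d = 27.
3^1 ≡ 3 (mod 109)
3^2 ≡ 3^2 = 9 ≡ 9 (mod 109)
3^4 ≡ 9^2 = 81 ≡ 81 (mod 109)
3^8 ≡ 81^2 = 6561 ≡ 21 (mod 109)
3^16 ≡ 21^2 = 441 ≡ 5 (mod 109)
27 = 16 + 8 + 2 + 1 in binary powers of 2.
So 3^27 ≡ 5 · 21 · 9 · 3 ≡ 1 (mod 109).
Since 3^d ≡ 1 (mod 109), base 3 does not prove 109 composite.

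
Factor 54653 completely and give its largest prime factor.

54653 = 31 · 1763
1763 = 41 · 43
43 is prime.
So 54653 = 31 · 41 · 43; the largest prime factor is 43.

43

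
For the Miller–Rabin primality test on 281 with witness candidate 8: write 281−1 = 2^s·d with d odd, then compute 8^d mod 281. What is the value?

280

281 − 1 = 280 = 2^3 · 35, so d = 35.
8^1 ≡ 8 (mod 281)
8^2 ≡ 8^2 = 64 ≡ 64 (mod 281)
8^4 ≡ 64^2 = 4096 ≡ 162 (mod 281)
8^8 ≡ 162^2 = 26244 ≡ 111 (mod 281)
8^16 ≡ 111^2 = 12321 ≡ 238 (mod 281)
8^32 ≡ 238^2 = 56644 ≡ 163 (mod 281)
35 = 32 + 2 + 1 in binary powers of 2.
So 8^35 ≡ 163 · 64 · 8 ≡ 280 (mod 281).
Since 8^d ≡ 280 (mod 281), base 8 does not prove 281 composite.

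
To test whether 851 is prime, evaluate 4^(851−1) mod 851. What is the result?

4^1 ≡ 4 (mod 851)
4^2 ≡ 4^2 = 16 ≡ 16 (mod 851)
4^4 ≡ 16^2 = 256 ≡ 256 (mod 851)
4^8 ≡ 256^2 = 65536 ≡ 9 (mod 851)
4^16 ≡ 9^2 = 81 ≡ 81 (mod 851)
4^32 ≡ 81^2 = 6561 ≡ 604 (mod 851)
4^64 ≡ 604^2 = 364816 ≡ 588 (mod 851)
4^128 ≡ 588^2 = 345744 ≡ 238 (mod 851)
4^256 ≡ 238^2 = 56644 ≡ 478 (mod 851)
4^512 ≡ 478^2 = 228484 ≡ 416 (mod 851)
850 = 512 + 256 + 64 + 16 + 2 in binary powers of 2.
So 4^850 ≡ 416 · 478 · 588 · 81 · 16 ≡ 478 (mod 851).
Since 478 ≠ 1, base 4 is a Fermat witness: 851 is composite.

478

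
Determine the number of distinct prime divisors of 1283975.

5

1283975 = 5^2 · 51359
51359 = 7 · 7337
7337 = 11 · 667
667 = 23 · 29
1283975 = 5^2 · 7 · 11 · 23 · 29, which has 5 distinct prime factors.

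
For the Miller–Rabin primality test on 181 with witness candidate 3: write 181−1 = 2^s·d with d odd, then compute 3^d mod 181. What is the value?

1

181 − 1 = 180 = 2^2 · 45, so d = 45.
3^1 ≡ 3 (mod 181)
3^2 ≡ 3^2 = 9 ≡ 9 (mod 181)
3^4 ≡ 9^2 = 81 ≡ 81 (mod 181)
3^8 ≡ 81^2 = 6561 ≡ 45 (mod 181)
3^16 ≡ 45^2 = 2025 ≡ 34 (mod 181)
3^32 ≡ 34^2 = 1156 ≡ 70 (mod 181)
45 = 32 + 8 + 4 + 1 in binary powers of 2.
So 3^45 ≡ 70 · 45 · 81 · 3 ≡ 1 (mod 181).
Since 3^d ≡ 1 (mod 181), base 3 does not prove 181 composite.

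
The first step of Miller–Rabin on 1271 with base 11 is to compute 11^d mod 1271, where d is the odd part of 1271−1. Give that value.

998

1271 − 1 = 1270 = 2^1 · 635, so d = 635.
11^1 ≡ 11 (mod 1271)
11^2 ≡ 11^2 = 121 ≡ 121 (mod 1271)
11^4 ≡ 121^2 = 14641 ≡ 660 (mod 1271)
11^8 ≡ 660^2 = 435600 ≡ 918 (mod 1271)
11^16 ≡ 918^2 = 842724 ≡ 51 (mod 1271)
11^32 ≡ 51^2 = 2601 ≡ 59 (mod 1271)
11^64 ≡ 59^2 = 3481 ≡ 939 (mod 1271)
11^128 ≡ 939^2 = 881721 ≡ 918 (mod 1271)
11^256 ≡ 918^2 = 842724 ≡ 51 (mod 1271)
11^512 ≡ 51^2 = 2601 ≡ 59 (mod 1271)
635 = 512 + 64 + 32 + 16 + 8 + 2 + 1 in binary powers of 2.
So 11^635 ≡ 59 · 939 · 59 · 51 · 918 · 121 · 11 ≡ 998 (mod 1271).
Squaring chain: 998; never reaches −1, so base 11 is a Miller–Rabin witness that 1271 is composite.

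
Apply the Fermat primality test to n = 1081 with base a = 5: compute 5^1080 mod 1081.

5^1 ≡ 5 (mod 1081)
5^2 ≡ 5^2 = 25 ≡ 25 (mod 1081)
5^4 ≡ 25^2 = 625 ≡ 625 (mod 1081)
5^8 ≡ 625^2 = 390625 ≡ 384 (mod 1081)
5^16 ≡ 384^2 = 147456 ≡ 440 (mod 1081)
5^32 ≡ 440^2 = 193600 ≡ 101 (mod 1081)
5^64 ≡ 101^2 = 10201 ≡ 472 (mod 1081)
5^128 ≡ 472^2 = 222784 ≡ 98 (mod 1081)
5^256 ≡ 98^2 = 9604 ≡ 956 (mod 1081)
5^512 ≡ 956^2 = 913936 ≡ 491 (mod 1081)
5^1024 ≡ 491^2 = 241081 ≡ 18 (mod 1081)
1080 = 1024 + 32 + 16 + 8 in binary powers of 2.
So 5^1080 ≡ 18 · 101 · 440 · 384 ≡ 968 (mod 1081).
Since 968 ≠ 1, base 5 is a Fermat witness: 1081 is composite.

968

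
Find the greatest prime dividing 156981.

156981 = 3 · 52327
52327 = 11 · 4757
4757 = 67 · 71
71 is prime.
So 156981 = 3 · 11 · 67 · 71; the largest prime factor is 71.

71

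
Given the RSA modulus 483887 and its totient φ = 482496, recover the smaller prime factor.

φ(n) = (p−1)(q−1) = n − (p+q) + 1, so p + q = 483887 − 482496 + 1 = 1392.
p and q are the roots of t² − 1392t + 483887 = 0.
Discriminant: 1392² − 4·483887 = 1937664 − 1935548 = 2116; √2116 = 46.
q = (1392 − 46)/2 = 673, p = (1392 + 46)/2 = 719.
Check: 673 · 719 = 483887.

673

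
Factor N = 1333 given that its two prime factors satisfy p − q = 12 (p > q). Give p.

43

Since p = q + 12, we have 1333 = q(q + 12), so q² + 12q − 1333 = 0.
Discriminant: 12² + 4·1333 = 144 + 5332 = 5476; √5476 = 74.
q = (−12 + 74)/2 = 31, and p = q + 12 = 43.
Check: 31 · 43 = 1333.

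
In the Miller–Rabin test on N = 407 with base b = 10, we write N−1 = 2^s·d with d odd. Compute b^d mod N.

285

407 − 1 = 406 = 2^1 · 203, so d = 203.
10^1 ≡ 10 (mod 407)
10^2 ≡ 10^2 = 100 ≡ 100 (mod 407)
10^4 ≡ 100^2 = 10000 ≡ 232 (mod 407)
10^8 ≡ 232^2 = 53824 ≡ 100 (mod 407)
10^16 ≡ 100^2 = 10000 ≡ 232 (mod 407)
10^32 ≡ 232^2 = 53824 ≡ 100 (mod 407)
10^64 ≡ 100^2 = 10000 ≡ 232 (mod 407)
10^128 ≡ 232^2 = 53824 ≡ 100 (mod 407)
203 = 128 + 64 + 8 + 2 + 1 in binary powers of 2.
So 10^203 ≡ 100 · 232 · 100 · 100 · 10 ≡ 285 (mod 407).
Squaring chain: 285; never reaches −1, so base 10 is a Miller–Rabin witness that 407 is composite.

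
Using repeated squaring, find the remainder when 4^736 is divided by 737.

4^1 ≡ 4 (mod 737)
4^2 ≡ 4^2 = 16 ≡ 16 (mod 737)
4^4 ≡ 16^2 = 256 ≡ 256 (mod 737)
4^8 ≡ 256^2 = 65536 ≡ 680 (mod 737)
4^16 ≡ 680^2 = 462400 ≡ 301 (mod 737)
4^32 ≡ 301^2 = 90601 ≡ 687 (mod 737)
4^64 ≡ 687^2 = 471969 ≡ 289 (mod 737)
4^128 ≡ 289^2 = 83521 ≡ 240 (mod 737)
4^256 ≡ 240^2 = 57600 ≡ 114 (mod 737)
4^512 ≡ 114^2 = 12996 ≡ 467 (mod 737)
736 = 512 + 128 + 64 + 32 in binary powers of 2.
So 4^736 ≡ 467 · 240 · 289 · 687 ≡ 26 (mod 737).
Since 26 ≠ 1, base 4 is a Fermat witness: 737 is composite.

26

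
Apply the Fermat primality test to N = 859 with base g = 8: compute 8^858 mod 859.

8^1 ≡ 8 (mod 859)
8^2 ≡ 8^2 = 64 ≡ 64 (mod 859)
8^4 ≡ 64^2 = 4096 ≡ 660 (mod 859)
8^8 ≡ 660^2 = 435600 ≡ 87 (mod 859)
8^16 ≡ 87^2 = 7569 ≡ 697 (mod 859)
8^32 ≡ 697^2 = 485809 ≡ 474 (mod 859)
8^64 ≡ 474^2 = 224676 ≡ 477 (mod 859)
8^128 ≡ 477^2 = 227529 ≡ 753 (mod 859)
8^256 ≡ 753^2 = 567009 ≡ 69 (mod 859)
8^512 ≡ 69^2 = 4761 ≡ 466 (mod 859)
858 = 512 + 256 + 64 + 16 + 8 + 2 in binary powers of 2.
So 8^858 ≡ 466 · 69 · 477 · 697 · 87 · 64 ≡ 1 (mod 859).
Since the result is 1, base 8 gives no evidence that 859 is composite.

1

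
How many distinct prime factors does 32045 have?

4

32045 = 5 · 6409
6409 = 13 · 493
493 = 17 · 29
32045 = 5 · 13 · 17 · 29, which has 4 distinct prime factors.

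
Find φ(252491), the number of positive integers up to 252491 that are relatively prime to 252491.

235008

Factor: 252491 = 19 · 97 · 137.
φ(252491) = (19−1) · (97−1) · (137−1) = 18 · 96 · 136 = 235008.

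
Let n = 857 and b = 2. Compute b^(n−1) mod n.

1

2^1 ≡ 2 (mod 857)
2^2 ≡ 2^2 = 4 ≡ 4 (mod 857)
2^4 ≡ 4^2 = 16 ≡ 16 (mod 857)
2^8 ≡ 16^2 = 256 ≡ 256 (mod 857)
2^16 ≡ 256^2 = 65536 ≡ 404 (mod 857)
2^32 ≡ 404^2 = 163216 ≡ 386 (mod 857)
2^64 ≡ 386^2 = 148996 ≡ 735 (mod 857)
2^128 ≡ 735^2 = 540225 ≡ 315 (mod 857)
2^256 ≡ 315^2 = 99225 ≡ 670 (mod 857)
2^512 ≡ 670^2 = 448900 ≡ 689 (mod 857)
856 = 512 + 256 + 64 + 16 + 8 in binary powers of 2.
So 2^856 ≡ 689 · 670 · 735 · 404 · 256 ≡ 1 (mod 857).
Since the result is 1, base 2 gives no evidence that 857 is composite.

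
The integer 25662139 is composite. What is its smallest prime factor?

25662139 is odd.
Digit sum 34, not divisible by 3.
Ends in 9: not divisible by 5.
7: 25662139 = 7·3666019 + 6
11: 25662139 = 11·2332921 + 8
13: 25662139 = 13·1974010 + 9
17: 25662139 = 17·1509537 + 10
19: 25662139 = 19·1350638 + 17
23: 25662139 = 23·1115745 + 4
29: 25662139 = 29·884901 + 10
31: 25662139 = 31·827810 + 29
37: 25662139 = 37·693571 + 12
41: 25662139 = 41·625905 + 34
43: 25662139 = 43·596793 + 40
47: 25662139 = 47·546002 + 45
53: 25662139 = 53·484191 + 16
59: 25662139 = 59·434951 + 30
61: 25662139 = 61·420690 + 49
67: 25662139 = 67·383017

67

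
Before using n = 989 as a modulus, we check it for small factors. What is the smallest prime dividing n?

989 is odd.
Digit sum 26, not divisible by 3.
Ends in 9: not divisible by 5.
7: 989 = 7·141 + 2
11: 989 = 11·89 + 10
13: 989 = 13·76 + 1
17: 989 = 17·58 + 3
19: 989 = 19·52 + 1
23: 989 = 23·43

23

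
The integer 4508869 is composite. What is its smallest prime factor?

4508869 is odd.
Digit sum 40, not divisible by 3.
Ends in 9: not divisible by 5.
7: 4508869 = 7·644124 + 1
11: 4508869 = 11·409897 + 2
13: 4508869 = 13·346836 + 1
17: 4508869 = 17·265227 + 10
19: 4508869 = 19·237308 + 17
23: 4508869 = 23·196037 + 18
29: 4508869 = 29·155478 + 7
31: 4508869 = 31·145447 + 12
37: 4508869 = 37·121861 + 12
41: 4508869 = 41·109972 + 17
43: 4508869 = 43·104857 + 18
47: 4508869 = 47·95933 + 18
53: 4508869 = 53·85073

53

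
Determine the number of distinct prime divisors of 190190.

190190 = 2 · 95095
95095 = 5 · 19019
19019 = 7 · 2717
2717 = 11 · 247
247 = 13 · 19
190190 = 2 · 5 · 7 · 11 · 13 · 19, which has 6 distinct prime factors.

6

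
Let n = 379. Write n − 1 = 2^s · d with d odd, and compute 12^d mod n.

378

379 − 1 = 378 = 2^1 · 189, so d = 189.
12^1 ≡ 12 (mod 379)
12^2 ≡ 12^2 = 144 ≡ 144 (mod 379)
12^4 ≡ 144^2 = 20736 ≡ 270 (mod 379)
12^8 ≡ 270^2 = 72900 ≡ 132 (mod 379)
12^16 ≡ 132^2 = 17424 ≡ 369 (mod 379)
12^32 ≡ 369^2 = 136161 ≡ 100 (mod 379)
12^64 ≡ 100^2 = 10000 ≡ 146 (mod 379)
12^128 ≡ 146^2 = 21316 ≡ 92 (mod 379)
189 = 128 + 32 + 16 + 8 + 4 + 1 in binary powers of 2.
So 12^189 ≡ 92 · 100 · 369 · 132 · 270 · 12 ≡ 378 (mod 379).
Since 12^d ≡ 378 (mod 379), base 12 does not prove 379 composite.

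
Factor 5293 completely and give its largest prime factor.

79

5293 = 67 · 79
79 is prime.
So 5293 = 67 · 79; the largest prime factor is 79.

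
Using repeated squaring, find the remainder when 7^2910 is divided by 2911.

7^1 ≡ 7 (mod 2911)
7^2 ≡ 7^2 = 49 ≡ 49 (mod 2911)
7^4 ≡ 49^2 = 2401 ≡ 2401 (mod 2911)
7^8 ≡ 2401^2 = 5764801 ≡ 1021 (mod 2911)
7^16 ≡ 1021^2 = 1042441 ≡ 303 (mod 2911)
7^32 ≡ 303^2 = 91809 ≡ 1568 (mod 2911)
7^64 ≡ 1568^2 = 2458624 ≡ 1740 (mod 2911)
7^128 ≡ 1740^2 = 3027600 ≡ 160 (mod 2911)
7^256 ≡ 160^2 = 25600 ≡ 2312 (mod 2911)
7^512 ≡ 2312^2 = 5345344 ≡ 748 (mod 2911)
7^1024 ≡ 748^2 = 559504 ≡ 592 (mod 2911)
7^2048 ≡ 592^2 = 350464 ≡ 1144 (mod 2911)
2910 = 2048 + 512 + 256 + 64 + 16 + 8 + 4 + 2 in binary powers of 2.
So 7^2910 ≡ 1144 · 748 · 2312 · 1740 · 303 · 1021 · 2401 · 49 ≡ 1795 (mod 2911).
Since 1795 ≠ 1, base 7 is a Fermat witness: 2911 is composite.

1795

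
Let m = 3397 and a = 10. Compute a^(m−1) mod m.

10^1 ≡ 10 (mod 3397)
10^2 ≡ 10^2 = 100 ≡ 100 (mod 3397)
10^4 ≡ 100^2 = 10000 ≡ 3206 (mod 3397)
10^8 ≡ 3206^2 = 10278436 ≡ 2511 (mod 3397)
10^16 ≡ 2511^2 = 6305121 ≡ 289 (mod 3397)
10^32 ≡ 289^2 = 83521 ≡ 1993 (mod 3397)
10^64 ≡ 1993^2 = 3972049 ≡ 956 (mod 3397)
10^128 ≡ 956^2 = 913936 ≡ 143 (mod 3397)
10^256 ≡ 143^2 = 20449 ≡ 67 (mod 3397)
10^512 ≡ 67^2 = 4489 ≡ 1092 (mod 3397)
10^1024 ≡ 1092^2 = 1192464 ≡ 117 (mod 3397)
10^2048 ≡ 117^2 = 13689 ≡ 101 (mod 3397)
3396 = 2048 + 1024 + 256 + 64 + 4 in binary powers of 2.
So 10^3396 ≡ 101 · 117 · 67 · 956 · 3206 ≡ 3370 (mod 3397).
Since 3370 ≠ 1, base 10 is a Fermat witness: 3397 is composite.

3370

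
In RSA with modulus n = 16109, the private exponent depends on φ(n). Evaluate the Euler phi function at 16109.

15840

Factor: 16109 = 89 · 181.
φ(16109) = (89−1) · (181−1) = 88 · 180 = 15840.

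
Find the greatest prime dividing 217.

31

217 = 7 · 31
31 is prime.
So 217 = 7 · 31; the largest prime factor is 31.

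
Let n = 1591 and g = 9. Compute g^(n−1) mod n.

9^1 ≡ 9 (mod 1591)
9^2 ≡ 9^2 = 81 ≡ 81 (mod 1591)
9^4 ≡ 81^2 = 6561 ≡ 197 (mod 1591)
9^8 ≡ 197^2 = 38809 ≡ 625 (mod 1591)
9^16 ≡ 625^2 = 390625 ≡ 830 (mod 1591)
9^32 ≡ 830^2 = 688900 ≡ 1588 (mod 1591)
9^64 ≡ 1588^2 = 2521744 ≡ 9 (mod 1591)
9^128 ≡ 9^2 = 81 ≡ 81 (mod 1591)
9^256 ≡ 81^2 = 6561 ≡ 197 (mod 1591)
9^512 ≡ 197^2 = 38809 ≡ 625 (mod 1591)
9^1024 ≡ 625^2 = 390625 ≡ 830 (mod 1591)
1590 = 1024 + 512 + 32 + 16 + 4 + 2 in binary powers of 2.
So 9^1590 ≡ 830 · 625 · 1588 · 830 · 197 · 81 ≡ 269 (mod 1591).
Since 269 ≠ 1, base 9 is a Fermat witness: 1591 is composite.

269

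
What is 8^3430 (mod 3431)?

8^1 ≡ 8 (mod 3431)
8^2 ≡ 8^2 = 64 ≡ 64 (mod 3431)
8^4 ≡ 64^2 = 4096 ≡ 665 (mod 3431)
8^8 ≡ 665^2 = 442225 ≡ 3057 (mod 3431)
8^16 ≡ 3057^2 = 9345249 ≡ 2636 (mod 3431)
8^32 ≡ 2636^2 = 6948496 ≡ 721 (mod 3431)
8^64 ≡ 721^2 = 519841 ≡ 1760 (mod 3431)
8^128 ≡ 1760^2 = 3097600 ≡ 2838 (mod 3431)
8^256 ≡ 2838^2 = 8054244 ≡ 1687 (mod 3431)
8^512 ≡ 1687^2 = 2845969 ≡ 1670 (mod 3431)
8^1024 ≡ 1670^2 = 2788900 ≡ 2928 (mod 3431)
8^2048 ≡ 2928^2 = 8573184 ≡ 2546 (mod 3431)
3430 = 2048 + 1024 + 256 + 64 + 32 + 4 + 2 in binary powers of 2.
So 8^3430 ≡ 2546 · 2928 · 1687 · 1760 · 721 · 665 · 64 ≡ 1687 (mod 3431).
Since 1687 ≠ 1, base 8 is a Fermat witness: 3431 is composite.

1687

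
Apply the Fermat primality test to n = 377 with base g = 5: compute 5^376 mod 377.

5^1 ≡ 5 (mod 377)
5^2 ≡ 5^2 = 25 ≡ 25 (mod 377)
5^4 ≡ 25^2 = 625 ≡ 248 (mod 377)
5^8 ≡ 248^2 = 61504 ≡ 53 (mod 377)
5^16 ≡ 53^2 = 2809 ≡ 170 (mod 377)
5^32 ≡ 170^2 = 28900 ≡ 248 (mod 377)
5^64 ≡ 248^2 = 61504 ≡ 53 (mod 377)
5^128 ≡ 53^2 = 2809 ≡ 170 (mod 377)
5^256 ≡ 170^2 = 28900 ≡ 248 (mod 377)
376 = 256 + 64 + 32 + 16 + 8 in binary powers of 2.
So 5^376 ≡ 248 · 53 · 248 · 170 · 53 ≡ 326 (mod 377).
Since 326 ≠ 1, base 5 is a Fermat witness: 377 is composite.

326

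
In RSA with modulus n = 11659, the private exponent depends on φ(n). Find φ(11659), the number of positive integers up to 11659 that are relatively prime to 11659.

Factor: 11659 = 89 · 131.
φ(11659) = (89−1) · (131−1) = 88 · 130 = 11440.

11440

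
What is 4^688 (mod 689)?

490

4^1 ≡ 4 (mod 689)
4^2 ≡ 4^2 = 16 ≡ 16 (mod 689)
4^4 ≡ 16^2 = 256 ≡ 256 (mod 689)
4^8 ≡ 256^2 = 65536 ≡ 81 (mod 689)
4^16 ≡ 81^2 = 6561 ≡ 360 (mod 689)
4^32 ≡ 360^2 = 129600 ≡ 68 (mod 689)
4^64 ≡ 68^2 = 4624 ≡ 490 (mod 689)
4^128 ≡ 490^2 = 240100 ≡ 328 (mod 689)
4^256 ≡ 328^2 = 107584 ≡ 100 (mod 689)
4^512 ≡ 100^2 = 10000 ≡ 354 (mod 689)
688 = 512 + 128 + 32 + 16 in binary powers of 2.
So 4^688 ≡ 354 · 328 · 68 · 360 ≡ 490 (mod 689).
Since 490 ≠ 1, base 4 is a Fermat witness: 689 is composite.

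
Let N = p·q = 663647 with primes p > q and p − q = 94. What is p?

Since p = q + 94, we have 663647 = q(q + 94), so q² + 94q − 663647 = 0.
Discriminant: 94² + 4·663647 = 8836 + 2654588 = 2663424; √2663424 = 1632.
q = (−94 + 1632)/2 = 769, and p = q + 94 = 863.
Check: 769 · 863 = 663647.

863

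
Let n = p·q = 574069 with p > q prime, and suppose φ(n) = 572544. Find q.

φ(n) = (p−1)(q−1) = n − (p+q) + 1, so p + q = 574069 − 572544 + 1 = 1526.
p and q are the roots of t² − 1526t + 574069 = 0.
Discriminant: 1526² − 4·574069 = 2328676 − 2296276 = 32400; √32400 = 180.
q = (1526 − 180)/2 = 673, p = (1526 + 180)/2 = 853.
Check: 673 · 853 = 574069.

673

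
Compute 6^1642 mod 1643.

1296

6^1 ≡ 6 (mod 1643)
6^2 ≡ 6^2 = 36 ≡ 36 (mod 1643)
6^4 ≡ 36^2 = 1296 ≡ 1296 (mod 1643)
6^8 ≡ 1296^2 = 1679616 ≡ 470 (mod 1643)
6^16 ≡ 470^2 = 220900 ≡ 738 (mod 1643)
6^32 ≡ 738^2 = 544644 ≡ 811 (mod 1643)
6^64 ≡ 811^2 = 657721 ≡ 521 (mod 1643)
6^128 ≡ 521^2 = 271441 ≡ 346 (mod 1643)
6^256 ≡ 346^2 = 119716 ≡ 1420 (mod 1643)
6^512 ≡ 1420^2 = 2016400 ≡ 439 (mod 1643)
6^1024 ≡ 439^2 = 192721 ≡ 490 (mod 1643)
1642 = 1024 + 512 + 64 + 32 + 8 + 2 in binary powers of 2.
So 6^1642 ≡ 490 · 439 · 521 · 811 · 470 · 36 ≡ 1296 (mod 1643).
Since 1296 ≠ 1, base 6 is a Fermat witness: 1643 is composite.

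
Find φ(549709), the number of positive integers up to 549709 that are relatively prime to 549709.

525456

Factor: 549709 = 37 · 83 · 179.
φ(549709) = (37−1) · (83−1) · (179−1) = 36 · 82 · 178 = 525456.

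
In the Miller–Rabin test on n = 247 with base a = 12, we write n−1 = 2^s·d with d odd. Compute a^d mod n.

246

247 − 1 = 246 = 2^1 · 123, so d = 123.
12^1 ≡ 12 (mod 247)
12^2 ≡ 12^2 = 144 ≡ 144 (mod 247)
12^4 ≡ 144^2 = 20736 ≡ 235 (mod 247)
12^8 ≡ 235^2 = 55225 ≡ 144 (mod 247)
12^16 ≡ 144^2 = 20736 ≡ 235 (mod 247)
12^32 ≡ 235^2 = 55225 ≡ 144 (mod 247)
12^64 ≡ 144^2 = 20736 ≡ 235 (mod 247)
123 = 64 + 32 + 16 + 8 + 2 + 1 in binary powers of 2.
So 12^123 ≡ 235 · 144 · 235 · 144 · 144 · 12 ≡ 246 (mod 247).
Since 12^d ≡ 246 (mod 247), base 12 does not prove 247 composite.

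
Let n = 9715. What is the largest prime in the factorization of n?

9715 = 5 · 1943
1943 = 29 · 67
67 is prime.
So 9715 = 5 · 29 · 67; the largest prime factor is 67.

67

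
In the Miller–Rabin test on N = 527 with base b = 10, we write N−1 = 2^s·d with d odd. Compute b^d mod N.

107

527 − 1 = 526 = 2^1 · 263, so d = 263.
10^1 ≡ 10 (mod 527)
10^2 ≡ 10^2 = 100 ≡ 100 (mod 527)
10^4 ≡ 100^2 = 10000 ≡ 514 (mod 527)
10^8 ≡ 514^2 = 264196 ≡ 169 (mod 527)
10^16 ≡ 169^2 = 28561 ≡ 103 (mod 527)
10^32 ≡ 103^2 = 10609 ≡ 69 (mod 527)
10^64 ≡ 69^2 = 4761 ≡ 18 (mod 527)
10^128 ≡ 18^2 = 324 ≡ 324 (mod 527)
10^256 ≡ 324^2 = 104976 ≡ 103 (mod 527)
263 = 256 + 4 + 2 + 1 in binary powers of 2.
So 10^263 ≡ 103 · 514 · 100 · 10 ≡ 107 (mod 527).
Squaring chain: 107; never reaches −1, so base 10 is a Miller–Rabin witness that 527 is composite.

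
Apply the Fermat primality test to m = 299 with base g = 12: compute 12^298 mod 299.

196

12^1 ≡ 12 (mod 299)
12^2 ≡ 12^2 = 144 ≡ 144 (mod 299)
12^4 ≡ 144^2 = 20736 ≡ 105 (mod 299)
12^8 ≡ 105^2 = 11025 ≡ 261 (mod 299)
12^16 ≡ 261^2 = 68121 ≡ 248 (mod 299)
12^32 ≡ 248^2 = 61504 ≡ 209 (mod 299)
12^64 ≡ 209^2 = 43681 ≡ 27 (mod 299)
12^128 ≡ 27^2 = 729 ≡ 131 (mod 299)
12^256 ≡ 131^2 = 17161 ≡ 118 (mod 299)
298 = 256 + 32 + 8 + 2 in binary powers of 2.
So 12^298 ≡ 118 · 209 · 261 · 144 ≡ 196 (mod 299).
Since 196 ≠ 1, base 12 is a Fermat witness: 299 is composite.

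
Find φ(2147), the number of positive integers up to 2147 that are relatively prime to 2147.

2016

Factor: 2147 = 19 · 113.
φ(2147) = (19−1) · (113−1) = 18 · 112 = 2016.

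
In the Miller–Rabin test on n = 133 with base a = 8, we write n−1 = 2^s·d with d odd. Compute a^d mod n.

133 − 1 = 132 = 2^2 · 33, so d = 33.
8^1 ≡ 8 (mod 133)
8^2 ≡ 8^2 = 64 ≡ 64 (mod 133)
8^4 ≡ 64^2 = 4096 ≡ 106 (mod 133)
8^8 ≡ 106^2 = 11236 ≡ 64 (mod 133)
8^16 ≡ 64^2 = 4096 ≡ 106 (mod 133)
8^32 ≡ 106^2 = 11236 ≡ 64 (mod 133)
33 = 32 + 1 in binary powers of 2.
So 8^33 ≡ 64 · 8 ≡ 113 (mod 133).
Squaring chain: 113 → 1; never reaches −1, so base 8 is a Miller–Rabin witness that 133 is composite.

113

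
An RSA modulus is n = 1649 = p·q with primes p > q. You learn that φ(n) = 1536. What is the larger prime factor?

φ(n) = (p−1)(q−1) = n − (p+q) + 1, so p + q = 1649 − 1536 + 1 = 114.
p and q are the roots of t² − 114t + 1649 = 0.
Discriminant: 114² − 4·1649 = 12996 − 6596 = 6400; √6400 = 80.
q = (114 − 80)/2 = 17, p = (114 + 80)/2 = 97.
Check: 17 · 97 = 1649.

97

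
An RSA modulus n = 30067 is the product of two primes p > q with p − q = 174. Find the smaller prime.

Since p = q + 174, we have 30067 = q(q + 174), so q² + 174q − 30067 = 0.
Discriminant: 174² + 4·30067 = 30276 + 120268 = 150544; √150544 = 388.
q = (−174 + 388)/2 = 107, and p = q + 174 = 281.
Check: 107 · 281 = 30067.

107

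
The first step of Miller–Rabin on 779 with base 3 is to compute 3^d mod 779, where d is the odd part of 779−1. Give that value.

779 − 1 = 778 = 2^1 · 389, so d = 389.
3^1 ≡ 3 (mod 779)
3^2 ≡ 3^2 = 9 ≡ 9 (mod 779)
3^4 ≡ 9^2 = 81 ≡ 81 (mod 779)
3^8 ≡ 81^2 = 6561 ≡ 329 (mod 779)
3^16 ≡ 329^2 = 108241 ≡ 739 (mod 779)
3^32 ≡ 739^2 = 546121 ≡ 42 (mod 779)
3^64 ≡ 42^2 = 1764 ≡ 206 (mod 779)
3^128 ≡ 206^2 = 42436 ≡ 370 (mod 779)
3^256 ≡ 370^2 = 136900 ≡ 575 (mod 779)
389 = 256 + 128 + 4 + 1 in binary powers of 2.
So 3^389 ≡ 575 · 370 · 81 · 3 ≡ 694 (mod 779).
Squaring chain: 694; never reaches −1, so base 3 is a Miller–Rabin witness that 779 is composite.

694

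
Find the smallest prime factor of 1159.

1159 is odd.
Digit sum 16, not divisible by 3.
Ends in 9: not divisible by 5.
7: 1159 = 7·165 + 4
11: 1159 = 11·105 + 4
13: 1159 = 13·89 + 2
17: 1159 = 17·68 + 3
19: 1159 = 19·61

19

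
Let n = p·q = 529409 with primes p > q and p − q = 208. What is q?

631

Since p = q + 208, we have 529409 = q(q + 208), so q² + 208q − 529409 = 0.
Discriminant: 208² + 4·529409 = 43264 + 2117636 = 2160900; √2160900 = 1470.
q = (−208 + 1470)/2 = 631, and p = q + 208 = 839.
Check: 631 · 839 = 529409.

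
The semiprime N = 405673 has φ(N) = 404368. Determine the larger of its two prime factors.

φ(n) = (p−1)(q−1) = n − (p+q) + 1, so p + q = 405673 − 404368 + 1 = 1306.
p and q are the roots of t² − 1306t + 405673 = 0.
Discriminant: 1306² − 4·405673 = 1705636 − 1622692 = 82944; √82944 = 288.
q = (1306 − 288)/2 = 509, p = (1306 + 288)/2 = 797.
Check: 509 · 797 = 405673.

797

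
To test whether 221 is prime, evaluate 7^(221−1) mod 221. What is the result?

7^1 ≡ 7 (mod 221)
7^2 ≡ 7^2 = 49 ≡ 49 (mod 221)
7^4 ≡ 49^2 = 2401 ≡ 191 (mod 221)
7^8 ≡ 191^2 = 36481 ≡ 16 (mod 221)
7^16 ≡ 16^2 = 256 ≡ 35 (mod 221)
7^32 ≡ 35^2 = 1225 ≡ 120 (mod 221)
7^64 ≡ 120^2 = 14400 ≡ 35 (mod 221)
7^128 ≡ 35^2 = 1225 ≡ 120 (mod 221)
220 = 128 + 64 + 16 + 8 + 4 in binary powers of 2.
So 7^220 ≡ 120 · 35 · 35 · 16 · 191 ≡ 217 (mod 221).
Since 217 ≠ 1, base 7 is a Fermat witness: 221 is composite.

217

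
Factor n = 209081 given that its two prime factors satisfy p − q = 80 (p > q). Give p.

Since p = q + 80, we have 209081 = q(q + 80), so q² + 80q − 209081 = 0.
Discriminant: 80² + 4·209081 = 6400 + 836324 = 842724; √842724 = 918.
q = (−80 + 918)/2 = 419, and p = q + 80 = 499.
Check: 419 · 499 = 209081.

499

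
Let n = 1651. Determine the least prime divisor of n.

1651 is odd.
Digit sum 13, not divisible by 3.
Ends in 1: not divisible by 5.
7: 1651 = 7·235 + 6
11: 1651 = 11·150 + 1
13: 1651 = 13·127

13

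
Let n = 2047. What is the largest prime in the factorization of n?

89

2047 = 23 · 89
89 is prime.
So 2047 = 23 · 89; the largest prime factor is 89.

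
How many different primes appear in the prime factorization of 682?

682 = 2 · 341
341 = 11 · 31
682 = 2 · 11 · 31, which has 3 distinct prime factors.

3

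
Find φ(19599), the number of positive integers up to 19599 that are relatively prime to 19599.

Factor: 19599 = 3 · 47 · 139.
φ(19599) = (3−1) · (47−1) · (139−1) = 2 · 46 · 138 = 12696.

12696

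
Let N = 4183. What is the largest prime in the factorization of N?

89

4183 = 47 · 89
89 is prime.
So 4183 = 47 · 89; the largest prime factor is 89.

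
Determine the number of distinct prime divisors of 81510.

81510 = 2 · 40755
40755 = 3 · 13585
13585 = 5 · 2717
2717 = 11 · 247
247 = 13 · 19
81510 = 2 · 3 · 5 · 11 · 13 · 19, which has 6 distinct prime factors.

6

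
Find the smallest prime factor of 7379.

7379 is odd.
Digit sum 26, not divisible by 3.
Ends in 9: not divisible by 5.
7: 7379 = 7·1054 + 1
11: 7379 = 11·670 + 9
13: 7379 = 13·567 + 8
17: 7379 = 17·434 + 1
19: 7379 = 19·388 + 7
23: 7379 = 23·320 + 19
29: 7379 = 29·254 + 13
31: 7379 = 31·238 + 1
37: 7379 = 37·199 + 16
41: 7379 = 41·179 + 40
43: 7379 = 43·171 + 26
47: 7379 = 47·157

47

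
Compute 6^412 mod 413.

400

6^1 ≡ 6 (mod 413)
6^2 ≡ 6^2 = 36 ≡ 36 (mod 413)
6^4 ≡ 36^2 = 1296 ≡ 57 (mod 413)
6^8 ≡ 57^2 = 3249 ≡ 358 (mod 413)
6^16 ≡ 358^2 = 128164 ≡ 134 (mod 413)
6^32 ≡ 134^2 = 17956 ≡ 197 (mod 413)
6^64 ≡ 197^2 = 38809 ≡ 400 (mod 413)
6^128 ≡ 400^2 = 160000 ≡ 169 (mod 413)
6^256 ≡ 169^2 = 28561 ≡ 64 (mod 413)
412 = 256 + 128 + 16 + 8 + 4 in binary powers of 2.
So 6^412 ≡ 64 · 169 · 134 · 358 · 57 ≡ 400 (mod 413).
Since 400 ≠ 1, base 6 is a Fermat witness: 413 is composite.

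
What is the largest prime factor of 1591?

43

1591 = 37 · 43
43 is prime.
So 1591 = 37 · 43; the largest prime factor is 43.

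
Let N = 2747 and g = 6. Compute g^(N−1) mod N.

6^1 ≡ 6 (mod 2747)
6^2 ≡ 6^2 = 36 ≡ 36 (mod 2747)
6^4 ≡ 36^2 = 1296 ≡ 1296 (mod 2747)
6^8 ≡ 1296^2 = 1679616 ≡ 1199 (mod 2747)
6^16 ≡ 1199^2 = 1437601 ≡ 920 (mod 2747)
6^32 ≡ 920^2 = 846400 ≡ 324 (mod 2747)
6^64 ≡ 324^2 = 104976 ≡ 590 (mod 2747)
6^128 ≡ 590^2 = 348100 ≡ 1978 (mod 2747)
6^256 ≡ 1978^2 = 3912484 ≡ 756 (mod 2747)
6^512 ≡ 756^2 = 571536 ≡ 160 (mod 2747)
6^1024 ≡ 160^2 = 25600 ≡ 877 (mod 2747)
6^2048 ≡ 877^2 = 769129 ≡ 2716 (mod 2747)
2746 = 2048 + 512 + 128 + 32 + 16 + 8 + 2 in binary powers of 2.
So 6^2746 ≡ 2716 · 160 · 1978 · 324 · 920 · 1199 · 36 ≡ 412 (mod 2747).
Since 412 ≠ 1, base 6 is a Fermat witness: 2747 is composite.

412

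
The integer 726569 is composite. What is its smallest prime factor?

726569 is odd.
Digit sum 35, not divisible by 3.
Ends in 9: not divisible by 5.
7: 726569 = 7·103795 + 4
11: 726569 = 11·66051 + 8
13: 726569 = 13·55889 + 12
17: 726569 = 17·42739 + 6
19: 726569 = 19·38240 + 9
23: 726569 = 23·31589 + 22
29: 726569 = 29·25054 + 3
31: 726569 = 31·23437 + 22
37: 726569 = 37·19637

37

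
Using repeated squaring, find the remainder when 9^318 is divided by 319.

9^1 ≡ 9 (mod 319)
9^2 ≡ 9^2 = 81 ≡ 81 (mod 319)
9^4 ≡ 81^2 = 6561 ≡ 181 (mod 319)
9^8 ≡ 181^2 = 32761 ≡ 223 (mod 319)
9^16 ≡ 223^2 = 49729 ≡ 284 (mod 319)
9^32 ≡ 284^2 = 80656 ≡ 268 (mod 319)
9^64 ≡ 268^2 = 71824 ≡ 49 (mod 319)
9^128 ≡ 49^2 = 2401 ≡ 168 (mod 319)
9^256 ≡ 168^2 = 28224 ≡ 152 (mod 319)
318 = 256 + 32 + 16 + 8 + 4 + 2 in binary powers of 2.
So 9^318 ≡ 152 · 268 · 284 · 223 · 181 · 81 ≡ 25 (mod 319).
Since 25 ≠ 1, base 9 is a Fermat witness: 319 is composite.

25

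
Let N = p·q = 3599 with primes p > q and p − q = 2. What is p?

61

Since p = q + 2, we have 3599 = q(q + 2), so q² + 2q − 3599 = 0.
Discriminant: 2² + 4·3599 = 4 + 14396 = 14400; √14400 = 120.
q = (−2 + 120)/2 = 59, and p = q + 2 = 61.
Check: 59 · 61 = 3599.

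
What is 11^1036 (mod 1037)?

489

11^1 ≡ 11 (mod 1037)
11^2 ≡ 11^2 = 121 ≡ 121 (mod 1037)
11^4 ≡ 121^2 = 14641 ≡ 123 (mod 1037)
11^8 ≡ 123^2 = 15129 ≡ 611 (mod 1037)
11^16 ≡ 611^2 = 373321 ≡ 1 (mod 1037)
11^32 ≡ 1^2 = 1 ≡ 1 (mod 1037)
11^64 ≡ 1^2 = 1 ≡ 1 (mod 1037)
11^128 ≡ 1^2 = 1 ≡ 1 (mod 1037)
11^256 ≡ 1^2 = 1 ≡ 1 (mod 1037)
11^512 ≡ 1^2 = 1 ≡ 1 (mod 1037)
11^1024 ≡ 1^2 = 1 ≡ 1 (mod 1037)
1036 = 1024 + 8 + 4 in binary powers of 2.
So 11^1036 ≡ 1 · 611 · 123 ≡ 489 (mod 1037).
Since 489 ≠ 1, base 11 is a Fermat witness: 1037 is composite.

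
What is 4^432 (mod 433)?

1

4^1 ≡ 4 (mod 433)
4^2 ≡ 4^2 = 16 ≡ 16 (mod 433)
4^4 ≡ 16^2 = 256 ≡ 256 (mod 433)
4^8 ≡ 256^2 = 65536 ≡ 153 (mod 433)
4^16 ≡ 153^2 = 23409 ≡ 27 (mod 433)
4^32 ≡ 27^2 = 729 ≡ 296 (mod 433)
4^64 ≡ 296^2 = 87616 ≡ 150 (mod 433)
4^128 ≡ 150^2 = 22500 ≡ 417 (mod 433)
4^256 ≡ 417^2 = 173889 ≡ 256 (mod 433)
432 = 256 + 128 + 32 + 16 in binary powers of 2.
So 4^432 ≡ 256 · 417 · 296 · 27 ≡ 1 (mod 433).
Since the result is 1, base 4 gives no evidence that 433 is composite.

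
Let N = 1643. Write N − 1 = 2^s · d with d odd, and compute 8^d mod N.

1643 − 1 = 1642 = 2^1 · 821, so d = 821.
8^1 ≡ 8 (mod 1643)
8^2 ≡ 8^2 = 64 ≡ 64 (mod 1643)
8^4 ≡ 64^2 = 4096 ≡ 810 (mod 1643)
8^8 ≡ 810^2 = 656100 ≡ 543 (mod 1643)
8^16 ≡ 543^2 = 294849 ≡ 752 (mod 1643)
8^32 ≡ 752^2 = 565504 ≡ 312 (mod 1643)
8^64 ≡ 312^2 = 97344 ≡ 407 (mod 1643)
8^128 ≡ 407^2 = 165649 ≡ 1349 (mod 1643)
8^256 ≡ 1349^2 = 1819801 ≡ 1000 (mod 1643)
8^512 ≡ 1000^2 = 1000000 ≡ 1056 (mod 1643)
821 = 512 + 256 + 32 + 16 + 4 + 1 in binary powers of 2.
So 8^821 ≡ 1056 · 1000 · 312 · 752 · 810 · 8 ≡ 1496 (mod 1643).
Squaring chain: 1496; never reaches −1, so base 8 is a Miller–Rabin witness that 1643 is composite.

1496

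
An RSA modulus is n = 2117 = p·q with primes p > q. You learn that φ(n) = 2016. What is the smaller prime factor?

φ(n) = (p−1)(q−1) = n − (p+q) + 1, so p + q = 2117 − 2016 + 1 = 102.
p and q are the roots of t² − 102t + 2117 = 0.
Discriminant: 102² − 4·2117 = 10404 − 8468 = 1936; √1936 = 44.
q = (102 − 44)/2 = 29, p = (102 + 44)/2 = 73.
Check: 29 · 73 = 2117.

29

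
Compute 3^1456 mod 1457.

307

3^1 ≡ 3 (mod 1457)
3^2 ≡ 3^2 = 9 ≡ 9 (mod 1457)
3^4 ≡ 9^2 = 81 ≡ 81 (mod 1457)
3^8 ≡ 81^2 = 6561 ≡ 733 (mod 1457)
3^16 ≡ 733^2 = 537289 ≡ 1113 (mod 1457)
3^32 ≡ 1113^2 = 1238769 ≡ 319 (mod 1457)
3^64 ≡ 319^2 = 101761 ≡ 1228 (mod 1457)
3^128 ≡ 1228^2 = 1507984 ≡ 1446 (mod 1457)
3^256 ≡ 1446^2 = 2090916 ≡ 121 (mod 1457)
3^512 ≡ 121^2 = 14641 ≡ 71 (mod 1457)
3^1024 ≡ 71^2 = 5041 ≡ 670 (mod 1457)
1456 = 1024 + 256 + 128 + 32 + 16 in binary powers of 2.
So 3^1456 ≡ 670 · 121 · 1446 · 319 · 1113 ≡ 307 (mod 1457).
Since 307 ≠ 1, base 3 is a Fermat witness: 1457 is composite.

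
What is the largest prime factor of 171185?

73

171185 = 5 · 34237
34237 = 7 · 4891
4891 = 67 · 73
73 is prime.
So 171185 = 5 · 7 · 67 · 73; the largest prime factor is 73.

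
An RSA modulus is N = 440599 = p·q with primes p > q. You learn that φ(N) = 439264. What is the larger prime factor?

φ(n) = (p−1)(q−1) = n − (p+q) + 1, so p + q = 440599 − 439264 + 1 = 1336.
p and q are the roots of t² − 1336t + 440599 = 0.
Discriminant: 1336² − 4·440599 = 1784896 − 1762396 = 22500; √22500 = 150.
q = (1336 − 150)/2 = 593, p = (1336 + 150)/2 = 743.
Check: 593 · 743 = 440599.

743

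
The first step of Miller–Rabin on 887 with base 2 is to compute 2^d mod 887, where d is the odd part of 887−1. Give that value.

887 − 1 = 886 = 2^1 · 443, so d = 443.
2^1 ≡ 2 (mod 887)
2^2 ≡ 2^2 = 4 ≡ 4 (mod 887)
2^4 ≡ 4^2 = 16 ≡ 16 (mod 887)
2^8 ≡ 16^2 = 256 ≡ 256 (mod 887)
2^16 ≡ 256^2 = 65536 ≡ 785 (mod 887)
2^32 ≡ 785^2 = 616225 ≡ 647 (mod 887)
2^64 ≡ 647^2 = 418609 ≡ 832 (mod 887)
2^128 ≡ 832^2 = 692224 ≡ 364 (mod 887)
2^256 ≡ 364^2 = 132496 ≡ 333 (mod 887)
443 = 256 + 128 + 32 + 16 + 8 + 2 + 1 in binary powers of 2.
So 2^443 ≡ 333 · 364 · 647 · 785 · 256 · 4 · 2 ≡ 1 (mod 887).
Since 2^d ≡ 1 (mod 887), base 2 does not prove 887 composite.

1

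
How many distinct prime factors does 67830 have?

67830 = 2 · 33915
33915 = 3 · 11305
11305 = 5 · 2261
2261 = 7 · 323
323 = 17 · 19
67830 = 2 · 3 · 5 · 7 · 17 · 19, which has 6 distinct prime factors.

6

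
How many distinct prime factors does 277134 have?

277134 = 2 · 138567
138567 = 3 · 46189
46189 = 11 · 4199
4199 = 13 · 323
323 = 17 · 19
277134 = 2 · 3 · 11 · 13 · 17 · 19, which has 6 distinct prime factors.

6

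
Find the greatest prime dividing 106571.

79

106571 = 19 · 5609
5609 = 71 · 79
79 is prime.
So 106571 = 19 · 71 · 79; the largest prime factor is 79.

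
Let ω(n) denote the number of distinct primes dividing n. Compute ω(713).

2

713 = 23 · 31
713 = 23 · 31, which has 2 distinct prime factors.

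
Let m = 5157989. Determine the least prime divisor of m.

5157989 is odd.
Digit sum 44, not divisible by 3.
Ends in 9: not divisible by 5.
7: 5157989 = 7·736855 + 4
11: 5157989 = 11·468908 + 1
13: 5157989 = 13·396768 + 5
17: 5157989 = 17·303411 + 2
19: 5157989 = 19·271473 + 2
23: 5157989 = 23·224260 + 9
29: 5157989 = 29·177861 + 20
31: 5157989 = 31·166386 + 23
37: 5157989 = 37·139405 + 4
41: 5157989 = 41·125804 + 25
43: 5157989 = 43·119953 + 10
47: 5157989 = 47·109744 + 21
53: 5157989 = 53·97320 + 29
59: 5157989 = 59·87423 + 32
61: 5157989 = 61·84557 + 12
67: 5157989 = 67·76984 + 61
71: 5157989 = 71·72647 + 52
73: 5157989 = 73·70657 + 28
79: 5157989 = 79·65291

79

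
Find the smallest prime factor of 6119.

29

6119 is odd.
Digit sum 17, not divisible by 3.
Ends in 9: not divisible by 5.
7: 6119 = 7·874 + 1
11: 6119 = 11·556 + 3
13: 6119 = 13·470 + 9
17: 6119 = 17·359 + 16
19: 6119 = 19·322 + 1
23: 6119 = 23·266 + 1
29: 6119 = 29·211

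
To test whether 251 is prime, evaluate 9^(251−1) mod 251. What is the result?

1

9^1 ≡ 9 (mod 251)
9^2 ≡ 9^2 = 81 ≡ 81 (mod 251)
9^4 ≡ 81^2 = 6561 ≡ 35 (mod 251)
9^8 ≡ 35^2 = 1225 ≡ 221 (mod 251)
9^16 ≡ 221^2 = 48841 ≡ 147 (mod 251)
9^32 ≡ 147^2 = 21609 ≡ 23 (mod 251)
9^64 ≡ 23^2 = 529 ≡ 27 (mod 251)
9^128 ≡ 27^2 = 729 ≡ 227 (mod 251)
250 = 128 + 64 + 32 + 16 + 8 + 2 in binary powers of 2.
So 9^250 ≡ 227 · 27 · 23 · 147 · 221 · 81 ≡ 1 (mod 251).
Since the result is 1, base 9 gives no evidence that 251 is composite.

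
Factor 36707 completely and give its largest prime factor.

36707 = 11 · 3337
3337 = 47 · 71
71 is prime.
So 36707 = 11 · 47 · 71; the largest prime factor is 71.

71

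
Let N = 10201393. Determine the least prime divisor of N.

97

10201393 is odd.
Digit sum 19, not divisible by 3.
Ends in 3: not divisible by 5.
7: 10201393 = 7·1457341 + 6
11: 10201393 = 11·927399 + 4
13: 10201393 = 13·784722 + 7
17: 10201393 = 17·600081 + 16
19: 10201393 = 19·536915 + 8
23: 10201393 = 23·443538 + 19
29: 10201393 = 29·351772 + 5
31: 10201393 = 31·329077 + 6
37: 10201393 = 37·275713 + 12
41: 10201393 = 41·248814 + 19
43: 10201393 = 43·237241 + 30
47: 10201393 = 47·217050 + 43
53: 10201393 = 53·192479 + 6
59: 10201393 = 59·172904 + 57
61: 10201393 = 61·167235 + 58
67: 10201393 = 67·152259 + 40
71: 10201393 = 71·143681 + 42
73: 10201393 = 73·139745 + 8
79: 10201393 = 79·129131 + 44
83: 10201393 = 83·122908 + 29
89: 10201393 = 89·114622 + 35
97: 10201393 = 97·105169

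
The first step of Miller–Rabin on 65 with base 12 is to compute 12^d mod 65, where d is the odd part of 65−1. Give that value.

12

65 − 1 = 64 = 2^6 · 1, so d = 1.
12^1 ≡ 12 (mod 65)
1 = 1 in binary powers of 2.
So 12^1 ≡ 12 ≡ 12 (mod 65).
Squaring chain: 12 → 14 → 1 → 1 → 1 → 1; never reaches −1, so base 12 is a Miller–Rabin witness that 65 is composite.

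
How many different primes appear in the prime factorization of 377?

2

377 = 13 · 29
377 = 13 · 29, which has 2 distinct prime factors.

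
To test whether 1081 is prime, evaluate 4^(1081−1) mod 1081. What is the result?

200

4^1 ≡ 4 (mod 1081)
4^2 ≡ 4^2 = 16 ≡ 16 (mod 1081)
4^4 ≡ 16^2 = 256 ≡ 256 (mod 1081)
4^8 ≡ 256^2 = 65536 ≡ 676 (mod 1081)
4^16 ≡ 676^2 = 456976 ≡ 794 (mod 1081)
4^32 ≡ 794^2 = 630436 ≡ 213 (mod 1081)
4^64 ≡ 213^2 = 45369 ≡ 1048 (mod 1081)
4^128 ≡ 1048^2 = 1098304 ≡ 8 (mod 1081)
4^256 ≡ 8^2 = 64 ≡ 64 (mod 1081)
4^512 ≡ 64^2 = 4096 ≡ 853 (mod 1081)
4^1024 ≡ 853^2 = 727609 ≡ 96 (mod 1081)
1080 = 1024 + 32 + 16 + 8 in binary powers of 2.
So 4^1080 ≡ 96 · 213 · 794 · 676 ≡ 200 (mod 1081).
Since 200 ≠ 1, base 4 is a Fermat witness: 1081 is composite.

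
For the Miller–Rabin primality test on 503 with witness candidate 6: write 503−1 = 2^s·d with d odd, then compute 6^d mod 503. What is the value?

503 − 1 = 502 = 2^1 · 251, so d = 251.
6^1 ≡ 6 (mod 503)
6^2 ≡ 6^2 = 36 ≡ 36 (mod 503)
6^4 ≡ 36^2 = 1296 ≡ 290 (mod 503)
6^8 ≡ 290^2 = 84100 ≡ 99 (mod 503)
6^16 ≡ 99^2 = 9801 ≡ 244 (mod 503)
6^32 ≡ 244^2 = 59536 ≡ 182 (mod 503)
6^64 ≡ 182^2 = 33124 ≡ 429 (mod 503)
6^128 ≡ 429^2 = 184041 ≡ 446 (mod 503)
251 = 128 + 64 + 32 + 16 + 8 + 2 + 1 in binary powers of 2.
So 6^251 ≡ 446 · 429 · 182 · 244 · 99 · 36 · 6 ≡ 1 (mod 503).
Since 6^d ≡ 1 (mod 503), base 6 does not prove 503 composite.

1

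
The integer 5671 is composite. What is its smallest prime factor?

53

5671 is odd.
Digit sum 19, not divisible by 3.
Ends in 1: not divisible by 5.
7: 5671 = 7·810 + 1
11: 5671 = 11·515 + 6
13: 5671 = 13·436 + 3
17: 5671 = 17·333 + 10
19: 5671 = 19·298 + 9
23: 5671 = 23·246 + 13
29: 5671 = 29·195 + 16
31: 5671 = 31·182 + 29
37: 5671 = 37·153 + 10
41: 5671 = 41·138 + 13
43: 5671 = 43·131 + 38
47: 5671 = 47·120 + 31
53: 5671 = 53·107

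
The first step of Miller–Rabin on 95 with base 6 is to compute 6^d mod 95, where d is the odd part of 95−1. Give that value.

36

95 − 1 = 94 = 2^1 · 47, so d = 47.
6^1 ≡ 6 (mod 95)
6^2 ≡ 6^2 = 36 ≡ 36 (mod 95)
6^4 ≡ 36^2 = 1296 ≡ 61 (mod 95)
6^8 ≡ 61^2 = 3721 ≡ 16 (mod 95)
6^16 ≡ 16^2 = 256 ≡ 66 (mod 95)
6^32 ≡ 66^2 = 4356 ≡ 81 (mod 95)
47 = 32 + 8 + 4 + 2 + 1 in binary powers of 2.
So 6^47 ≡ 81 · 16 · 61 · 36 · 6 ≡ 36 (mod 95).
Squaring chain: 36; never reaches −1, so base 6 is a Miller–Rabin witness that 95 is composite.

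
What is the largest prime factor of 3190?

3190 = 2 · 1595
1595 = 5 · 319
319 = 11 · 29
29 is prime.
So 3190 = 2 · 5 · 11 · 29; the largest prime factor is 29.

29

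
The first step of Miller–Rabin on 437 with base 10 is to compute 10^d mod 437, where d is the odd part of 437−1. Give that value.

437 − 1 = 436 = 2^2 · 109, so d = 109.
10^1 ≡ 10 (mod 437)
10^2 ≡ 10^2 = 100 ≡ 100 (mod 437)
10^4 ≡ 100^2 = 10000 ≡ 386 (mod 437)
10^8 ≡ 386^2 = 148996 ≡ 416 (mod 437)
10^16 ≡ 416^2 = 173056 ≡ 4 (mod 437)
10^32 ≡ 4^2 = 16 ≡ 16 (mod 437)
10^64 ≡ 16^2 = 256 ≡ 256 (mod 437)
109 = 64 + 32 + 8 + 4 + 1 in binary powers of 2.
So 10^109 ≡ 256 · 16 · 416 · 386 · 10 ≡ 352 (mod 437).
Squaring chain: 352 → 233; never reaches −1, so base 10 is a Miller–Rabin witness that 437 is composite.

352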